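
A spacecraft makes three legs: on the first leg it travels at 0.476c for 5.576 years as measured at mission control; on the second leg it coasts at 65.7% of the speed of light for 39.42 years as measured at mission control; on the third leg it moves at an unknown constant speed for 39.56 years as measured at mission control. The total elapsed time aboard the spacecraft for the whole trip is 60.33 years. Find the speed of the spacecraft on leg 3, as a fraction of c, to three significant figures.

β = 0.760

Leg 1: γ = 1/√(1 − 0.476²) = 1/√0.7734 = 1.137; τ_1 = 5.576/1.137 = 4.904 years.
Leg 2: β = 0.657; γ = 1/√(1 − 0.657²) = 1/√0.5684 = 1.326; τ_2 = 39.42/1.326 = 29.72 years.
Leg 3: speed unknown; τ_3 = 39.56/γ_3.
Total proper time: 4.904 + 29.72 + τ_3 = 60.33, so τ_3 = 60.33 − 34.62 = 25.71 years.
γ_3 = 39.56/25.71 = 1.539; β = √(1 − 1/γ²) = √0.5777.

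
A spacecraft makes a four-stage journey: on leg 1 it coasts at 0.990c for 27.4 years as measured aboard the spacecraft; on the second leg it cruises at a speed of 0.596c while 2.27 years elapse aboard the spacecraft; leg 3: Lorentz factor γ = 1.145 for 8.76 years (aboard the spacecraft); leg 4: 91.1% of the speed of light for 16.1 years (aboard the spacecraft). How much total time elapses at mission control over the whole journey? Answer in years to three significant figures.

Δt = 246 years

Leg 1: γ = 1/√(1 − 0.990²) = 1/√0.01990 = 7.089; Δt_1 = 7.089 × 27.4 = 194.2 years.
Leg 2: γ = 1/√(1 − 0.596²) = 1/√0.6448 = 1.245; Δt_2 = 1.245 × 2.27 = 2.827 years.
Leg 3: γ = 1.145; Δt_3 = 1.145 × 8.76 = 10.03 years.
Leg 4: β = 0.911; γ = 1/√(1 − 0.911²) = 1/√0.1701 = 2.425; Δt_4 = 2.425 × 16.1 = 39.04 years.
Total: 194.2 + 2.827 + 10.03 + 39.04 years.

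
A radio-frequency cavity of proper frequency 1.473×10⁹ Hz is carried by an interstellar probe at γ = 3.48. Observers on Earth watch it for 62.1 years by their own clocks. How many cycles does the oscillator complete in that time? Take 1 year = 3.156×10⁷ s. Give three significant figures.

γ = 3.48
During 62.1 years of lab time, the oscillator's proper time advances by τ = Δt/γ = 62.1/3.480 = 17.84 years = 5.632×10⁸ s.
N = f × τ = 1.473×10⁹ × 5.632×10⁸ = 8.296×10¹⁷.

N = 8.30×10¹⁷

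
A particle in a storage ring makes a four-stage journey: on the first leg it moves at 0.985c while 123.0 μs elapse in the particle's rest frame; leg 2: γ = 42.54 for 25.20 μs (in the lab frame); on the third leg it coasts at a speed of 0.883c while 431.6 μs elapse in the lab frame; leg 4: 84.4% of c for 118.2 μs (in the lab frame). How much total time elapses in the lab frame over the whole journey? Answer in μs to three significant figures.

Leg 1: γ = 1/√(1 − 0.985²) = 1/√0.02977 = 5.795; Δt_1 = 5.795 × 123.0 = 712.8 μs.
Leg 2: 25.20 μs is already measured in the lab frame.
Leg 3: 431.6 μs is already measured in the lab frame.
Leg 4: 118.2 μs is already measured in the lab frame.
Total: 712.8 + 25.20 + 431.6 + 118.2 μs.

Δt = 1290 μs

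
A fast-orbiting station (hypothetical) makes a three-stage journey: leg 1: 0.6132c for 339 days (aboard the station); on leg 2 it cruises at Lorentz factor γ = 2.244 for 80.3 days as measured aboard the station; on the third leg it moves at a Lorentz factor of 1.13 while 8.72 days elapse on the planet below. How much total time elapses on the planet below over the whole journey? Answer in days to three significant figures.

Δt = 618 days

Leg 1: γ = 1/√(1 − 0.6132²) = 1/√0.6240 = 1.266; Δt_1 = 1.266 × 339 = 429.2 days.
Leg 2: γ = 2.244; Δt_2 = 2.244 × 80.3 = 180.2 days.
Leg 3: 8.72 days is already measured on the planet below.
Total: 429.2 + 180.2 + 8.720 days.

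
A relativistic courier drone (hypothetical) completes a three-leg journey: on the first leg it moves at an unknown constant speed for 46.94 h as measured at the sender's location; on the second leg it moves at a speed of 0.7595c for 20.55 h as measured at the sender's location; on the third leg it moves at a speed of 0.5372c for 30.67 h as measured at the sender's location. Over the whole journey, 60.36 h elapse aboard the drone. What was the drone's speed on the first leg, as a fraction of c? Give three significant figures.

β = 0.893

Leg 1: speed unknown; τ_1 = 46.94/γ_1.
Leg 2: γ = 1/√(1 − 0.7595²) = 1/√0.4232 = 1.537; τ_2 = 20.55/1.537 = 13.37 h.
Leg 3: γ = 1/√(1 − 0.5372²) = 1/√0.7114 = 1.186; τ_3 = 30.67/1.186 = 25.87 h.
Total proper time: τ_1 + 13.37 + 25.87 = 60.36, so τ_1 = 60.36 − 39.24 = 21.12 h.
γ_1 = 46.94/21.12 = 2.222; β = √(1 − 1/γ²) = √0.7975.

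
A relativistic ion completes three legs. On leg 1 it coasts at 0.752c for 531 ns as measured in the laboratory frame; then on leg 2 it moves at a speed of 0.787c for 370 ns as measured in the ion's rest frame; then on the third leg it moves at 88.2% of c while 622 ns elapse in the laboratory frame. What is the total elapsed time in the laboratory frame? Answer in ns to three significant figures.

Δt = 1750 ns

Leg 1: 531 ns is already measured in the laboratory frame.
Leg 2: γ = 1/√(1 − 0.787²) = 1/√0.3806 = 1.621; Δt_2 = 1.621 × 370 = 599.7 ns.
Leg 3: 622 ns is already measured in the laboratory frame.
Total: 531.0 + 599.7 + 622.0 ns.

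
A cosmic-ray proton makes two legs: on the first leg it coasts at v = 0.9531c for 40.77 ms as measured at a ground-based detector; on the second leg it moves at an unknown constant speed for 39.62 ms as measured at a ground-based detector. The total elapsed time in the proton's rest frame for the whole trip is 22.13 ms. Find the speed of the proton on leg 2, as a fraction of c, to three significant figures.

β = 0.969

Leg 1: γ = 1/√(1 − 0.9531²) = 1/√0.09160 = 3.304; τ_1 = 40.77/3.304 = 12.34 ms.
Leg 2: speed unknown; τ_2 = 39.62/γ_2.
Total proper time: 12.34 + τ_2 = 22.13, so τ_2 = 22.13 − 12.34 = 9.791 ms.
γ_2 = 39.62/9.791 = 4.047; β = √(1 − 1/γ²) = √0.9389.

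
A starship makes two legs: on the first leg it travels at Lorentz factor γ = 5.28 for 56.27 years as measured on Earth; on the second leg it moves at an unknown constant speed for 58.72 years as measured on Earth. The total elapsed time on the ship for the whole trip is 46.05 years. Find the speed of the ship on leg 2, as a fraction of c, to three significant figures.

β = 0.798

Leg 1: γ = 5.28; τ_1 = 56.27/5.280 = 10.66 years.
Leg 2: speed unknown; τ_2 = 58.72/γ_2.
Total proper time: 10.66 + τ_2 = 46.05, so τ_2 = 46.05 − 10.66 = 35.39 years.
γ_2 = 58.72/35.39 = 1.659; β = √(1 − 1/γ²) = √0.6367.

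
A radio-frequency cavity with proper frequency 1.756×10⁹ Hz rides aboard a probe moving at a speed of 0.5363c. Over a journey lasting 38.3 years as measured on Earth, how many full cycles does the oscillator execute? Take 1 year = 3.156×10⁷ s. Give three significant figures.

N = 1.79×10¹⁸

γ = 1/√(1 − 0.5363²) = 1/√0.7124 = 1.185
The oscillator's own cycle count is N = f × τ where τ is the proper time aboard the probe. τ = Δt/γ = 38.3/1.185 = 32.33 years = 1.020×10⁹ s.
N = 1.756×10⁹ × 1.020×10⁹ = 1.792×10¹⁸.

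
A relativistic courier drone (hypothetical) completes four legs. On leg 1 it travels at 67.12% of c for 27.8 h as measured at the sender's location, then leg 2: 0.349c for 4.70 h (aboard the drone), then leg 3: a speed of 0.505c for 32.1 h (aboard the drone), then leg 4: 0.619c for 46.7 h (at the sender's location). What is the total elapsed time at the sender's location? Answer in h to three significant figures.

Leg 1: 27.8 h is already measured at the sender's location.
Leg 2: γ = 1/√(1 − 0.349²) = 1/√0.8782 = 1.067; Δt_2 = 1.067 × 4.70 = 5.015 h.
Leg 3: γ = 1/√(1 − 0.505²) = 1/√0.7450 = 1.159; Δt_3 = 1.159 × 32.1 = 37.19 h.
Leg 4: 46.7 h is already measured at the sender's location.
Total: 27.80 + 5.015 + 37.19 + 46.70 h.

Δt = 117 h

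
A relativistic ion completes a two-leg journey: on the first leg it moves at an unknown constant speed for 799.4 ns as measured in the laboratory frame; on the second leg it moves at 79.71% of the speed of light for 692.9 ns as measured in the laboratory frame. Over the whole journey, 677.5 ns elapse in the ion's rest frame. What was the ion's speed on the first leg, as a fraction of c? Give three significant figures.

β = 0.946

Leg 1: speed unknown; τ_1 = 799.4/γ_1.
Leg 2: β = 0.7971; γ = 1/√(1 − 0.7971²) = 1/√0.3646 = 1.656; τ_2 = 692.9/1.656 = 418.4 ns.
Total proper time: τ_1 + 418.4 = 677.5, so τ_1 = 677.5 − 418.4 = 259.1 ns.
γ_1 = 799.4/259.1 = 3.085; β = √(1 − 1/γ²) = √0.8950.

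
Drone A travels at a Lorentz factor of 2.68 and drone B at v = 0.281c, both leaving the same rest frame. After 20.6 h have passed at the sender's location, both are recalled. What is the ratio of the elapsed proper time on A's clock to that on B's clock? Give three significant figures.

A: γ = 2.68. B: γ = 1/√(1 − 0.281²) = 1/√0.9210 = 1.042.
τ_A/τ_B = γ_B/γ_A = 1.042/2.680 = 0.3888, so τ_A/τ_B = 0.3888.

τ_A/τ_B = 0.389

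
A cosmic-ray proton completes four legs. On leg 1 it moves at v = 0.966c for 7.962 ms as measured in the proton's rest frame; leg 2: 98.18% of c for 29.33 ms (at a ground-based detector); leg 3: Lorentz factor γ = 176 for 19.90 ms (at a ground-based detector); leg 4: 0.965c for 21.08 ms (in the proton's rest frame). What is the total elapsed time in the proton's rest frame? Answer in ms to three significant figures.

Leg 1: 7.962 ms is already measured in the proton's rest frame.
Leg 2: β = 0.9818; γ = 1/√(1 − 0.9818²) = 1/√0.03607 = 5.265; τ_2 = 29.33/5.265 = 5.570 ms.
Leg 3: γ = 176; τ_3 = 19.90/176.0 = 0.1131 ms.
Leg 4: 21.08 ms is already measured in the proton's rest frame.
Total: 7.962 + 5.570 + 0.1131 + 21.08 ms.

τ = 34.7 ms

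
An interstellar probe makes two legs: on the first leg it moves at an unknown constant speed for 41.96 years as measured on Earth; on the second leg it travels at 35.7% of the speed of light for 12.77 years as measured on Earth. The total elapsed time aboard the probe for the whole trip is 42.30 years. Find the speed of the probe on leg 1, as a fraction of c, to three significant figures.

Leg 1: speed unknown; τ_1 = 41.96/γ_1.
Leg 2: β = 0.357; γ = 1/√(1 − 0.357²) = 1/√0.8726 = 1.071; τ_2 = 12.77/1.071 = 11.93 years.
Total proper time: τ_1 + 11.93 = 42.30, so τ_1 = 42.30 − 11.93 = 30.37 years.
γ_1 = 41.96/30.37 = 1.382; β = √(1 − 1/γ²) = √0.4761.

β = 0.690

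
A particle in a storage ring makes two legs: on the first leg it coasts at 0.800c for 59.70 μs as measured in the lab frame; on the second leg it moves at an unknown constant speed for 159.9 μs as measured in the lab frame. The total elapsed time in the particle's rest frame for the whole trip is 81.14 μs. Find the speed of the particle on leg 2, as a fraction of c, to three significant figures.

β = 0.959

Leg 1: γ = 1/√(1 − 0.800²) = 5/3 ≈ 1.667; τ_1 = 59.70/1.667 = 35.82 μs.
Leg 2: speed unknown; τ_2 = 159.9/γ_2.
Total proper time: 35.82 + τ_2 = 81.14, so τ_2 = 81.14 − 35.82 = 45.32 μs.
γ_2 = 159.9/45.32 = 3.528; β = √(1 − 1/γ²) = √0.9197.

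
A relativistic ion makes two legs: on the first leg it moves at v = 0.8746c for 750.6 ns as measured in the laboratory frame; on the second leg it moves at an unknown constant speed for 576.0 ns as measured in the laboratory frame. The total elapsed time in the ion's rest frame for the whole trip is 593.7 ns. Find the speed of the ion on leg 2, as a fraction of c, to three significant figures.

Leg 1: γ = 1/√(1 − 0.8746²) = 1/√0.2351 = 2.063; τ_1 = 750.6/2.063 = 363.9 ns.
Leg 2: speed unknown; τ_2 = 576.0/γ_2.
Total proper time: 363.9 + τ_2 = 593.7, so τ_2 = 593.7 − 363.9 = 229.8 ns.
γ_2 = 576.0/229.8 = 2.507; β = √(1 − 1/γ²) = √0.8409.

β = 0.917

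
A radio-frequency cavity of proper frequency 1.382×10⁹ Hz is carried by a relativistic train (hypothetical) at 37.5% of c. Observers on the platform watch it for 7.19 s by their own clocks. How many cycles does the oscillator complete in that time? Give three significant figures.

N = 9.21×10⁹

β = 0.375; γ = 1/√(1 − 0.375²) = 1/√0.8594 = 1.079
During 7.19 s of lab time, the oscillator's proper time advances by τ = Δt/γ = 7.19/1.079 = 6.665 s = 6.665×10⁰ s.
N = f × τ = 1.382×10⁹ × 6.665×10⁰ = 9.211×10⁹.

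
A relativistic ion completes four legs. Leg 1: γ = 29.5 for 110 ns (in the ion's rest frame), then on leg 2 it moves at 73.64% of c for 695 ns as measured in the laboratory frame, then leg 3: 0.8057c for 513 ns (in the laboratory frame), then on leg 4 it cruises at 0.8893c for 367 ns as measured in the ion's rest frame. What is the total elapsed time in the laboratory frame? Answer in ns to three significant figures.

Δt = 5260 ns

Leg 1: γ = 29.5; Δt_1 = 29.50 × 110 = 3245 ns.
Leg 2: 695 ns is already measured in the laboratory frame.
Leg 3: 513 ns is already measured in the laboratory frame.
Leg 4: γ = 1/√(1 − 0.8893²) = 1/√0.2091 = 2.187; Δt_4 = 2.187 × 367 = 802.5 ns.
Total: 3245 + 695.0 + 513.0 + 802.5 ns.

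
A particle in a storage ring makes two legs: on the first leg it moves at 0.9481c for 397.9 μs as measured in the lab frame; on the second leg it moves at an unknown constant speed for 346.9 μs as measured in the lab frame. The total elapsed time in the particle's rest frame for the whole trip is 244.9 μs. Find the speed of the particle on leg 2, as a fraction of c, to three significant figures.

β = 0.940

Leg 1: γ = 1/√(1 − 0.9481²) = 1/√0.1011 = 3.145; τ_1 = 397.9/3.145 = 126.5 μs.
Leg 2: speed unknown; τ_2 = 346.9/γ_2.
Total proper time: 126.5 + τ_2 = 244.9, so τ_2 = 244.9 − 126.5 = 118.4 μs.
γ_2 = 346.9/118.4 = 2.930; β = √(1 − 1/γ²) = √0.8836.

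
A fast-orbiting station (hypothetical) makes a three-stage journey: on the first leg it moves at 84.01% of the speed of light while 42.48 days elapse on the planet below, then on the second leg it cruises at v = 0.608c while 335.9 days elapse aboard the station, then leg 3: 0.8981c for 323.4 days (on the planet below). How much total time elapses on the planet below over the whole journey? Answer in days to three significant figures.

Δt = 789 days

Leg 1: 42.48 days is already measured on the planet below.
Leg 2: γ = 1/√(1 − 0.608²) = 1/√0.6303 = 1.260; Δt_2 = 1.260 × 335.9 = 423.1 days.
Leg 3: 323.4 days is already measured on the planet below.
Total: 42.48 + 423.1 + 323.4 days.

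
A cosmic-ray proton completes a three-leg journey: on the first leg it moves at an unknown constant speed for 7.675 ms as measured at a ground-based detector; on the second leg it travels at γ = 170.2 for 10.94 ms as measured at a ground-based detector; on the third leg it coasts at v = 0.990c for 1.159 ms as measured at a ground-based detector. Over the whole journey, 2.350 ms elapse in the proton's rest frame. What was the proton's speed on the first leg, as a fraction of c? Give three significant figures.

β = 0.961

Leg 1: speed unknown; τ_1 = 7.675/γ_1.
Leg 2: γ = 170.2; τ_2 = 10.94/170.2 = 0.06428 ms.
Leg 3: γ = 1/√(1 − 0.990²) = 1/√0.01990 = 7.089; τ_3 = 1.159/7.089 = 0.1635 ms.
Total proper time: τ_1 + 0.06428 + 0.1635 = 2.350, so τ_1 = 2.350 − 0.2278 = 2.122 ms.
γ_1 = 7.675/2.122 = 3.616; β = √(1 − 1/γ²) = √0.9235.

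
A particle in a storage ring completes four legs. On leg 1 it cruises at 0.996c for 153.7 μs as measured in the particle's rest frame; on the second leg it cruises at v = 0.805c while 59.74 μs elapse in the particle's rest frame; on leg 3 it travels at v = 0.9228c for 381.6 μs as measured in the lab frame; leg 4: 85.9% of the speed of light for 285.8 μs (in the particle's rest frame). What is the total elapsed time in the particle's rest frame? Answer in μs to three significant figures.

Leg 1: 153.7 μs is already measured in the particle's rest frame.
Leg 2: 59.74 μs is already measured in the particle's rest frame.
Leg 3: γ = 1/√(1 − 0.9228²) = 1/√0.1484 = 2.596; τ_3 = 381.6/2.596 = 147.0 μs.
Leg 4: 285.8 μs is already measured in the particle's rest frame.
Total: 153.7 + 59.74 + 147.0 + 285.8 μs.

τ = 646 μs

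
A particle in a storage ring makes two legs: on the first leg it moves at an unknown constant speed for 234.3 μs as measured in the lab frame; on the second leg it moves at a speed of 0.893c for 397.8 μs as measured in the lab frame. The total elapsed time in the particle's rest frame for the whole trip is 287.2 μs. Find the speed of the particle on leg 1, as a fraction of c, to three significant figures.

Leg 1: speed unknown; τ_1 = 234.3/γ_1.
Leg 2: γ = 1/√(1 − 0.893²) = 1/√0.2026 = 2.222; τ_2 = 397.8/2.222 = 179.0 μs.
Total proper time: τ_1 + 179.0 = 287.2, so τ_1 = 287.2 − 179.0 = 108.2 μs.
γ_1 = 234.3/108.2 = 2.166; β = √(1 − 1/γ²) = √0.7869.

β = 0.887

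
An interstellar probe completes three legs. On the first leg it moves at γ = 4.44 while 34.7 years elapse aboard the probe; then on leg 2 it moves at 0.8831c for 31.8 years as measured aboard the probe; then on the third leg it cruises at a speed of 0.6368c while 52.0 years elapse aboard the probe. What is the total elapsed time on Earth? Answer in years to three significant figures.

Δt = 289 years

Leg 1: γ = 4.44; Δt_1 = 4.440 × 34.7 = 154.1 years.
Leg 2: γ = 1/√(1 − 0.8831²) = 1/√0.2201 = 2.131; Δt_2 = 2.131 × 31.8 = 67.78 years.
Leg 3: γ = 1/√(1 − 0.6368²) = 1/√0.5945 = 1.297; Δt_3 = 1.297 × 52.0 = 67.44 years.
Total: 154.1 + 67.78 + 67.44 years.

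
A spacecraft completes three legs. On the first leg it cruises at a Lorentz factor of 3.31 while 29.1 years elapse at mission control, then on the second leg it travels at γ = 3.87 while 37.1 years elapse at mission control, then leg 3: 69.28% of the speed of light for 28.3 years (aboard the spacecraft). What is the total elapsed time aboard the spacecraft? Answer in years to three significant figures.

τ = 46.7 years

Leg 1: γ = 3.31; τ_1 = 29.1/3.310 = 8.792 years.
Leg 2: γ = 3.87; τ_2 = 37.1/3.870 = 9.587 years.
Leg 3: 28.3 years is already measured aboard the spacecraft.
Total: 8.792 + 9.587 + 28.30 years.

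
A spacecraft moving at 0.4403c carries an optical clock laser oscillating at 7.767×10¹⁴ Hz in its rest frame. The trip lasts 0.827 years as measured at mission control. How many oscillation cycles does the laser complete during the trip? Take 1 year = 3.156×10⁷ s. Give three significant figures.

γ = 1/√(1 − 0.4403²) = 1/√0.8061 = 1.114
The oscillator's own cycle count is N = f × τ where τ is the proper time aboard the spacecraft. τ = Δt/γ = 0.827/1.114 = 0.7425 years = 2.343×10⁷ s.
N = 7.767×10¹⁴ × 2.343×10⁷ = 1.820×10²².

N = 1.82×10²²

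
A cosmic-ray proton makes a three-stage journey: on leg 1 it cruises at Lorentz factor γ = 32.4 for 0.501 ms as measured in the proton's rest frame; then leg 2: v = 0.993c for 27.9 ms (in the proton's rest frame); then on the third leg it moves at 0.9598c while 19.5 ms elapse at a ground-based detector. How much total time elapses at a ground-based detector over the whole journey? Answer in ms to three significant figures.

Leg 1: γ = 32.4; Δt_1 = 32.40 × 0.501 = 16.23 ms.
Leg 2: γ = 1/√(1 − 0.993²) = 1/√0.01395 = 8.466; Δt_2 = 8.466 × 27.9 = 236.2 ms.
Leg 3: 19.5 ms is already measured at a ground-based detector.
Total: 16.23 + 236.2 + 19.50 ms.

Δt = 272 ms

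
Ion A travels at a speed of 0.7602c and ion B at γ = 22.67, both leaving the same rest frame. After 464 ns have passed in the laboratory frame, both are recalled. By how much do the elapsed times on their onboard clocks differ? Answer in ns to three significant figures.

|τ_A − τ_B| = 281 ns

A: γ = 1/√(1 − 0.7602²) = 1/√0.4221 = 1.539; τ_A = 464/1.539 = 301.5 ns.
B: γ = 22.67; τ_B = 464/22.67 = 20.47 ns.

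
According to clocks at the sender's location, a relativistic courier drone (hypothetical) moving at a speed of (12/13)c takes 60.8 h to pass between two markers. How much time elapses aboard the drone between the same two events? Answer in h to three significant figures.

γ = 1/√(1 − (12/13)²) = 13/5 = 2.600
The interval measured at the sender's location is the dilated one; the clock aboard the drone measures the proper time τ = Δt/γ = 60.8/2.600 h.

τ = 23.4 h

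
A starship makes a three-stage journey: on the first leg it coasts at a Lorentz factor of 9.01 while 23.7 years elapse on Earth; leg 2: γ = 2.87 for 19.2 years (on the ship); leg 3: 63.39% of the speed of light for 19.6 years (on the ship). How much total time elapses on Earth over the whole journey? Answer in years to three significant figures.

Leg 1: 23.7 years is already measured on Earth.
Leg 2: γ = 2.87; Δt_2 = 2.870 × 19.2 = 55.10 years.
Leg 3: β = 0.6339; γ = 1/√(1 − 0.6339²) = 1/√0.5982 = 1.293; Δt_3 = 1.293 × 19.6 = 25.34 years.
Total: 23.70 + 55.10 + 25.34 years.

Δt = 104 years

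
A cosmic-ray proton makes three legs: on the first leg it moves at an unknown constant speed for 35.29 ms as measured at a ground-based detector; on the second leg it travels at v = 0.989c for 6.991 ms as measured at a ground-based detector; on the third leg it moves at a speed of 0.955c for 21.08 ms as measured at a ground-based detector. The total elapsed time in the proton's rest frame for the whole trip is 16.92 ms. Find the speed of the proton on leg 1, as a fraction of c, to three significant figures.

β = 0.962

Leg 1: speed unknown; τ_1 = 35.29/γ_1.
Leg 2: γ = 1/√(1 − 0.989²) = 1/√0.02188 = 6.761; τ_2 = 6.991/6.761 = 1.034 ms.
Leg 3: γ = 1/√(1 − 0.955²) = 1/√0.08798 = 3.371; τ_3 = 21.08/3.371 = 6.252 ms.
Total proper time: τ_1 + 1.034 + 6.252 = 16.92, so τ_1 = 16.92 − 7.287 = 9.633 ms.
γ_1 = 35.29/9.633 = 3.663; β = √(1 − 1/γ²) = √0.9255.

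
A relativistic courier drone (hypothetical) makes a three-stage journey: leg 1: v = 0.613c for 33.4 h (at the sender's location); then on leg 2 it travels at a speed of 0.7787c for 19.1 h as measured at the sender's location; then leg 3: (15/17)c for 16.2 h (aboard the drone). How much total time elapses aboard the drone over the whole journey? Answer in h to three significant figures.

Leg 1: γ = 1/√(1 − 0.613²) = 1/√0.6242 = 1.266; τ_1 = 33.4/1.266 = 26.39 h.
Leg 2: γ = 1/√(1 − 0.7787²) = 1/√0.3936 = 1.594; τ_2 = 19.1/1.594 = 11.98 h.
Leg 3: 16.2 h is already measured aboard the drone.
Total: 26.39 + 11.98 + 16.20 h.

τ = 54.6 h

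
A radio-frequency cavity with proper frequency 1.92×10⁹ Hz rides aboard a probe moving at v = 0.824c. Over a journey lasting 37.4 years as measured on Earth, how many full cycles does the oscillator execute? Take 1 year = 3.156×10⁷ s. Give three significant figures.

γ = 1/√(1 − 0.824²) = 1/√0.3210 = 1.765
The oscillator's own cycle count is N = f × τ where τ is the proper time aboard the probe. τ = Δt/γ = 37.4/1.765 = 21.19 years = 6.688×10⁸ s.
N = 1.92×10⁹ × 6.688×10⁸ = 1.284×10¹⁸.

N = 1.28×10¹⁸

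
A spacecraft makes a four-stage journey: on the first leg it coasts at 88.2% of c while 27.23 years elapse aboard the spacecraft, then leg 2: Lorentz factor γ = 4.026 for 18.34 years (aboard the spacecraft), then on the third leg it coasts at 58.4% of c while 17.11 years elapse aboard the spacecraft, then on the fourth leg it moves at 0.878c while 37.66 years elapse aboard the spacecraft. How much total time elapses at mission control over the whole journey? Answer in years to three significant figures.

Δt = 231 years

Leg 1: β = 0.882; γ = 1/√(1 − 0.882²) = 1/√0.2221 = 2.122; Δt_1 = 2.122 × 27.23 = 57.78 years.
Leg 2: γ = 4.026; Δt_2 = 4.026 × 18.34 = 73.84 years.
Leg 3: β = 0.584; γ = 1/√(1 − 0.584²) = 1/√0.6589 = 1.232; Δt_3 = 1.232 × 17.11 = 21.08 years.
Leg 4: γ = 1/√(1 − 0.878²) = 1/√0.2291 = 2.089; Δt_4 = 2.089 × 37.66 = 78.68 years.
Total: 57.78 + 73.84 + 21.08 + 78.68 years.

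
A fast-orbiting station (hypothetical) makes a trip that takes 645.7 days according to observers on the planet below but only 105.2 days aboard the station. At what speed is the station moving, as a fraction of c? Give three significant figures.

The proper time is measured aboard the station (both events occur at the station's location); Δt is measured on the planet below. γ = Δt/τ = 645.7/105.2 = 6.138.
β = √(1 − 1/γ²) = √(1 − 0.02654) = √0.9735

β = 0.987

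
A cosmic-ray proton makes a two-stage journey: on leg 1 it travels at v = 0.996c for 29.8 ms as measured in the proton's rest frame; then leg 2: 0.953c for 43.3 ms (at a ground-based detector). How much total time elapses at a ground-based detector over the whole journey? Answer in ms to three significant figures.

Leg 1: γ = 1/√(1 − 0.996²) = 1/√0.007984 = 11.19; Δt_1 = 11.19 × 29.8 = 333.5 ms.
Leg 2: 43.3 ms is already measured at a ground-based detector.
Total: 333.5 + 43.30 ms.

Δt = 377 ms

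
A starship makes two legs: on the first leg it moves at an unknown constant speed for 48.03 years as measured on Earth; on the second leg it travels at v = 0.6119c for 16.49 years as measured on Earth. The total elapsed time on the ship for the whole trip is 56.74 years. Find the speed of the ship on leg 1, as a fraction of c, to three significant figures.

β = 0.415

Leg 1: speed unknown; τ_1 = 48.03/γ_1.
Leg 2: γ = 1/√(1 − 0.6119²) = 1/√0.6256 = 1.264; τ_2 = 16.49/1.264 = 13.04 years.
Total proper time: τ_1 + 13.04 = 56.74, so τ_1 = 56.74 − 13.04 = 43.70 years.
γ_1 = 48.03/43.70 = 1.099; β = √(1 − 1/γ²) = √0.1723.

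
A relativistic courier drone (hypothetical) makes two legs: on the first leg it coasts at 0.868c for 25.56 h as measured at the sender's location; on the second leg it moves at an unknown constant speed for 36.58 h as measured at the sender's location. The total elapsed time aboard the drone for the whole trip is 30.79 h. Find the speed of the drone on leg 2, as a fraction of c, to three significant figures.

Leg 1: γ = 1/√(1 − 0.868²) = 1/√0.2466 = 2.014; τ_1 = 25.56/2.014 = 12.69 h.
Leg 2: speed unknown; τ_2 = 36.58/γ_2.
Total proper time: 12.69 + τ_2 = 30.79, so τ_2 = 30.79 − 12.69 = 18.10 h.
γ_2 = 36.58/18.10 = 2.021; β = √(1 − 1/γ²) = √0.7552.

β = 0.869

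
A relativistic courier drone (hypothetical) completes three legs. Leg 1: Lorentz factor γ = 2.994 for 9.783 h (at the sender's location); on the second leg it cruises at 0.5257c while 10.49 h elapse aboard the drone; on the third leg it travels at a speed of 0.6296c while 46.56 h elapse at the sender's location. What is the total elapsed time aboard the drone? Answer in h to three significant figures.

τ = 49.9 h

Leg 1: γ = 2.994; τ_1 = 9.783/2.994 = 3.268 h.
Leg 2: 10.49 h is already measured aboard the drone.
Leg 3: γ = 1/√(1 − 0.6296²) = 1/√0.6036 = 1.287; τ_3 = 46.56/1.287 = 36.17 h.
Total: 3.268 + 10.49 + 36.17 h.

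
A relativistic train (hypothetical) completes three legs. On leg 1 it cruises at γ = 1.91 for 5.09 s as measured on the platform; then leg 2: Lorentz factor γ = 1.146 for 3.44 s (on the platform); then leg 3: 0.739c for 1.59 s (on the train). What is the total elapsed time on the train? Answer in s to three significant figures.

Leg 1: γ = 1.91; τ_1 = 5.09/1.910 = 2.665 s.
Leg 2: γ = 1.146; τ_2 = 3.44/1.146 = 3.002 s.
Leg 3: 1.59 s is already measured on the train.
Total: 2.665 + 3.002 + 1.590 s.

τ = 7.26 s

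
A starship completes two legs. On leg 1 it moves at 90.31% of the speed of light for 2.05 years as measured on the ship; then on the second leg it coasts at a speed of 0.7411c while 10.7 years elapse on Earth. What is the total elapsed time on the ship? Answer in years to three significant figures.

τ = 9.23 years

Leg 1: 2.05 years is already measured on the ship.
Leg 2: γ = 1/√(1 − 0.7411²) = 1/√0.4508 = 1.489; τ_2 = 10.7/1.489 = 7.184 years.
Total: 2.050 + 7.184 years.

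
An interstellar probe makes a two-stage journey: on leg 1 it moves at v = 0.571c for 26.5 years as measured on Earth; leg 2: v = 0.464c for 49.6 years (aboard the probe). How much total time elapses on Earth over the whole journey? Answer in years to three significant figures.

Leg 1: 26.5 years is already measured on Earth.
Leg 2: γ = 1/√(1 − 0.464²) = 1/√0.7847 = 1.129; Δt_2 = 1.129 × 49.6 = 55.99 years.
Total: 26.50 + 55.99 years.

Δt = 82.5 years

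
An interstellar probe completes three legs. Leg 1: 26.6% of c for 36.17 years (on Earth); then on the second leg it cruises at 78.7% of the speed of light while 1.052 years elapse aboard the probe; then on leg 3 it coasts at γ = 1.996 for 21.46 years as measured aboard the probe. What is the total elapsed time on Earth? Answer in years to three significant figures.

Δt = 80.7 years

Leg 1: 36.17 years is already measured on Earth.
Leg 2: β = 0.787; γ = 1/√(1 − 0.787²) = 1/√0.3806 = 1.621; Δt_2 = 1.621 × 1.052 = 1.705 years.
Leg 3: γ = 1.996; Δt_3 = 1.996 × 21.46 = 42.83 years.
Total: 36.17 + 1.705 + 42.83 years.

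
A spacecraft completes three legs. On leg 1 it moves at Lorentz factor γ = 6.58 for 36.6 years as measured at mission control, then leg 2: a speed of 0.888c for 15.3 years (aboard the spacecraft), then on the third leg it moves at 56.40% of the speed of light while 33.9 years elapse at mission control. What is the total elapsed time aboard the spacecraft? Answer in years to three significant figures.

τ = 48.9 years

Leg 1: γ = 6.58; τ_1 = 36.6/6.580 = 5.562 years.
Leg 2: 15.3 years is already measured aboard the spacecraft.
Leg 3: β = 0.5640; γ = 1/√(1 − 0.5640²) = 1/√0.6819 = 1.211; τ_3 = 33.9/1.211 = 27.99 years.
Total: 5.562 + 15.30 + 27.99 years.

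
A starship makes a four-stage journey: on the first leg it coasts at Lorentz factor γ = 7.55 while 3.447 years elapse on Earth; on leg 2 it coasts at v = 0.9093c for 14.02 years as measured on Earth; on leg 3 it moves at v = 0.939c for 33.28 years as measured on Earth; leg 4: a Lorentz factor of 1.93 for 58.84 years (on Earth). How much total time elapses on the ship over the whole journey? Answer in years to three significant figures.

Leg 1: γ = 7.55; τ_1 = 3.447/7.550 = 0.4566 years.
Leg 2: γ = 1/√(1 − 0.9093²) = 1/√0.1732 = 2.403; τ_2 = 14.02/2.403 = 5.834 years.
Leg 3: γ = 1/√(1 − 0.939²) = 1/√0.1183 = 2.908; τ_3 = 33.28/2.908 = 11.45 years.
Leg 4: γ = 1.93; τ_4 = 58.84/1.930 = 30.49 years.
Total: 0.4566 + 5.834 + 11.45 + 30.49 years.

τ = 48.2 years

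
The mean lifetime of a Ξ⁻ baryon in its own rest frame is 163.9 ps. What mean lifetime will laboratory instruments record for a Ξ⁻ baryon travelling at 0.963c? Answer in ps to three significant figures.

Δt = 608 ps

γ = 1/√(1 − 0.963²) = 1/√0.07263 = 3.711
The rest-frame lifetime is the proper time; the lab measures the dilated interval Δt = γτ₀ = 3.711 × 163.9 ps.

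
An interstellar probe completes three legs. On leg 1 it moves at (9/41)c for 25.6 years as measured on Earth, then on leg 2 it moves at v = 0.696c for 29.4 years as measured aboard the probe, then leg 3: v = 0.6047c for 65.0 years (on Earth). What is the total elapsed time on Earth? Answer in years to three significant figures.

Leg 1: 25.6 years is already measured on Earth.
Leg 2: γ = 1/√(1 − 0.696²) = 1/√0.5156 = 1.393; Δt_2 = 1.393 × 29.4 = 40.94 years.
Leg 3: 65.0 years is already measured on Earth.
Total: 25.60 + 40.94 + 65.00 years.

Δt = 132 years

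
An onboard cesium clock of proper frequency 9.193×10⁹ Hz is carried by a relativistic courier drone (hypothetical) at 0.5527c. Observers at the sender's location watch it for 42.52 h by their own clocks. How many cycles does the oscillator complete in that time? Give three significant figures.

N = 1.17×10¹⁵

γ = 1/√(1 − 0.5527²) = 1/√0.6945 = 1.200
During 42.52 h of lab time, the oscillator's proper time advances by τ = Δt/γ = 42.52/1.200 = 35.44 h = 1.276×10⁵ s.
N = f × τ = 9.193×10⁹ × 1.276×10⁵ = 1.173×10¹⁵.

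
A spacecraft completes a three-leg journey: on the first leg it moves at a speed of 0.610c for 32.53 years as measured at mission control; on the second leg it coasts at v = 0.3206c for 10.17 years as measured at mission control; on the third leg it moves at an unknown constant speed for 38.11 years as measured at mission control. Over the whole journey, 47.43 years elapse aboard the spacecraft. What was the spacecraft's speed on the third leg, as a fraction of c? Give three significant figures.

β = 0.949

Leg 1: γ = 1/√(1 − 0.610²) = 1/√0.6279 = 1.262; τ_1 = 32.53/1.262 = 25.78 years.
Leg 2: γ = 1/√(1 − 0.3206²) = 1/√0.8972 = 1.056; τ_2 = 10.17/1.056 = 9.633 years.
Leg 3: speed unknown; τ_3 = 38.11/γ_3.
Total proper time: 25.78 + 9.633 + τ_3 = 47.43, so τ_3 = 47.43 − 35.41 = 12.02 years.
γ_3 = 38.11/12.02 = 3.171; β = √(1 − 1/γ²) = √0.9005.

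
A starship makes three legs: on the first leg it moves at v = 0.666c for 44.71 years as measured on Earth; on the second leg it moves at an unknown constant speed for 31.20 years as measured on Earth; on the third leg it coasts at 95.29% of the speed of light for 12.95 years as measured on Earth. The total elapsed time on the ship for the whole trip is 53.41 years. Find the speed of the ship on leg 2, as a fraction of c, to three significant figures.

β = 0.856

Leg 1: γ = 1/√(1 − 0.666²) = 1/√0.5564 = 1.341; τ_1 = 44.71/1.341 = 33.35 years.
Leg 2: speed unknown; τ_2 = 31.20/γ_2.
Leg 3: β = 0.9529; γ = 1/√(1 − 0.9529²) = 1/√0.09198 = 3.297; τ_3 = 12.95/3.297 = 3.928 years.
Total proper time: 33.35 + τ_2 + 3.928 = 53.41, so τ_2 = 53.41 − 37.28 = 16.13 years.
γ_2 = 31.20/16.13 = 1.934; β = √(1 − 1/γ²) = √0.7327.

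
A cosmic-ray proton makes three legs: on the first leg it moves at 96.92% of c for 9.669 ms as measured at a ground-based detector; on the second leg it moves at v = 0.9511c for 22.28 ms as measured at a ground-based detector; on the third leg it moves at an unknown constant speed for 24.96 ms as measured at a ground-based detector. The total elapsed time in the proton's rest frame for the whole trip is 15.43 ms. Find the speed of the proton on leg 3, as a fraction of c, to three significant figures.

Leg 1: β = 0.9692; γ = 1/√(1 − 0.9692²) = 1/√0.06065 = 4.061; τ_1 = 9.669/4.061 = 2.381 ms.
Leg 2: γ = 1/√(1 − 0.9511²) = 1/√0.09541 = 3.237; τ_2 = 22.28/3.237 = 6.882 ms.
Leg 3: speed unknown; τ_3 = 24.96/γ_3.
Total proper time: 2.381 + 6.882 + τ_3 = 15.43, so τ_3 = 15.43 − 9.263 = 6.167 ms.
γ_3 = 24.96/6.167 = 4.047; β = √(1 − 1/γ²) = √0.9390.

β = 0.969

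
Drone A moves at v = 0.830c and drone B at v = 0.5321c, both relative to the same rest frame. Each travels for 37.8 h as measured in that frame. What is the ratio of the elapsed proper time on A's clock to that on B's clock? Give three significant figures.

A: γ = 1/√(1 − 0.830²) = 1/√0.3111 = 1.793. B: γ = 1/√(1 − 0.5321²) = 1/√0.7169 = 1.181.
τ_A/τ_B = γ_B/γ_A = 1.181/1.793 = 0.6588, so τ_A/τ_B = 0.6588.

τ_A/τ_B = 0.659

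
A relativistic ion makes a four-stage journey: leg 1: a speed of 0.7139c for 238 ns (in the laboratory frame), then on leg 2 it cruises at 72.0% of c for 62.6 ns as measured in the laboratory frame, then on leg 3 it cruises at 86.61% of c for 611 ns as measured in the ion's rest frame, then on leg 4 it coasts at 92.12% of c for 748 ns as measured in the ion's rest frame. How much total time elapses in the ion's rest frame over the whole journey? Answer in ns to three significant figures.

Leg 1: γ = 1/√(1 − 0.7139²) = 1/√0.4903 = 1.428; τ_1 = 238/1.428 = 166.7 ns.
Leg 2: β = 0.720; γ = 1/√(1 − 0.720²) = 1/√0.4816 = 1.441; τ_2 = 62.6/1.441 = 43.44 ns.
Leg 3: 611 ns is already measured in the ion's rest frame.
Leg 4: 748 ns is already measured in the ion's rest frame.
Total: 166.7 + 43.44 + 611.0 + 748.0 ns.

τ = 1570 ns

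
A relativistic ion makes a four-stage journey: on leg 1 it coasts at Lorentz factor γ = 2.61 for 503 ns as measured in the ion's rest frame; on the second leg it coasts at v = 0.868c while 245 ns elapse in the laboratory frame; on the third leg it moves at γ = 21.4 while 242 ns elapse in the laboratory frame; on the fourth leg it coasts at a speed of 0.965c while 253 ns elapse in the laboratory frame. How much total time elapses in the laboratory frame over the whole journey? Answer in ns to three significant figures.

Δt = 2050 ns

Leg 1: γ = 2.61; Δt_1 = 2.610 × 503 = 1313 ns.
Leg 2: 245 ns is already measured in the laboratory frame.
Leg 3: 242 ns is already measured in the laboratory frame.
Leg 4: 253 ns is already measured in the laboratory frame.
Total: 1313 + 245.0 + 242.0 + 253.0 ns.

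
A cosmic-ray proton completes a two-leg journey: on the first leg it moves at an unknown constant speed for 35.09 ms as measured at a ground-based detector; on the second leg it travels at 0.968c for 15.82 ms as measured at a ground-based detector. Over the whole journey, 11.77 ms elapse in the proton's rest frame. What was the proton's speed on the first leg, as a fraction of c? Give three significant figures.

Leg 1: speed unknown; τ_1 = 35.09/γ_1.
Leg 2: γ = 1/√(1 − 0.968²) = 1/√0.06298 = 3.985; τ_2 = 15.82/3.985 = 3.970 ms.
Total proper time: τ_1 + 3.970 = 11.77, so τ_1 = 11.77 − 3.970 = 7.800 ms.
γ_1 = 35.09/7.800 = 4.499; β = √(1 − 1/γ²) = √0.9506.

β = 0.975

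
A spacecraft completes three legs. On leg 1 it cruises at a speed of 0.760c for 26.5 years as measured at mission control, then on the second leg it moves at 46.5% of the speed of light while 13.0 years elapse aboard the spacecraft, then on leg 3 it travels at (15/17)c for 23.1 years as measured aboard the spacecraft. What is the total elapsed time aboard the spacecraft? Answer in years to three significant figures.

Leg 1: γ = 1/√(1 − 0.760²) = 1/√0.4224 = 1.539; τ_1 = 26.5/1.539 = 17.22 years.
Leg 2: 13.0 years is already measured aboard the spacecraft.
Leg 3: 23.1 years is already measured aboard the spacecraft.
Total: 17.22 + 13.00 + 23.10 years.

τ = 53.3 years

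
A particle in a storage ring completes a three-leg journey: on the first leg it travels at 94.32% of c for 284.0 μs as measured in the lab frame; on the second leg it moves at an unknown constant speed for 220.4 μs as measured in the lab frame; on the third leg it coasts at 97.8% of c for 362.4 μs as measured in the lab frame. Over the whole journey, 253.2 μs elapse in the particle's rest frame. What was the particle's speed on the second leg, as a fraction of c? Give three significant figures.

β = 0.926

Leg 1: β = 0.9432; γ = 1/√(1 − 0.9432²) = 1/√0.1104 = 3.010; τ_1 = 284.0/3.010 = 94.35 μs.
Leg 2: speed unknown; τ_2 = 220.4/γ_2.
Leg 3: β = 0.978; γ = 1/√(1 − 0.978²) = 1/√0.04352 = 4.794; τ_3 = 362.4/4.794 = 75.60 μs.
Total proper time: 94.35 + τ_2 + 75.60 = 253.2, so τ_2 = 253.2 − 170.0 = 83.25 μs.
γ_2 = 220.4/83.25 = 2.647; β = √(1 − 1/γ²) = √0.8573.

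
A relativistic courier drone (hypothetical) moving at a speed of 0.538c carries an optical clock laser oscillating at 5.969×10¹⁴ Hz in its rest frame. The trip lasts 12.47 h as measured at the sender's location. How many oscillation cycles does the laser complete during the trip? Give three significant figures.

γ = 1/√(1 − 0.538²) = 1/√0.7106 = 1.186
The oscillator's own cycle count is N = f × τ where τ is the proper time aboard the drone. τ = Δt/γ = 12.47/1.186 = 10.51 h = 3.784×10⁴ s.
N = 5.969×10¹⁴ × 3.784×10⁴ = 2.259×10¹⁹.

N = 2.26×10¹⁹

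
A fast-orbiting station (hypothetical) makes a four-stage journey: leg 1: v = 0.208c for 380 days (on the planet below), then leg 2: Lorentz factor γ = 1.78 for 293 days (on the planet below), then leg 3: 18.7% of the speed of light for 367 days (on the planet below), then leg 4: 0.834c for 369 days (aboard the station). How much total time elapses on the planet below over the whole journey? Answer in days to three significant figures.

Δt = 1710 days

Leg 1: 380 days is already measured on the planet below.
Leg 2: 293 days is already measured on the planet below.
Leg 3: 367 days is already measured on the planet below.
Leg 4: γ = 1/√(1 − 0.834²) = 1/√0.3044 = 1.812; Δt_4 = 1.812 × 369 = 668.8 days.
Total: 380.0 + 293.0 + 367.0 + 668.8 days.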